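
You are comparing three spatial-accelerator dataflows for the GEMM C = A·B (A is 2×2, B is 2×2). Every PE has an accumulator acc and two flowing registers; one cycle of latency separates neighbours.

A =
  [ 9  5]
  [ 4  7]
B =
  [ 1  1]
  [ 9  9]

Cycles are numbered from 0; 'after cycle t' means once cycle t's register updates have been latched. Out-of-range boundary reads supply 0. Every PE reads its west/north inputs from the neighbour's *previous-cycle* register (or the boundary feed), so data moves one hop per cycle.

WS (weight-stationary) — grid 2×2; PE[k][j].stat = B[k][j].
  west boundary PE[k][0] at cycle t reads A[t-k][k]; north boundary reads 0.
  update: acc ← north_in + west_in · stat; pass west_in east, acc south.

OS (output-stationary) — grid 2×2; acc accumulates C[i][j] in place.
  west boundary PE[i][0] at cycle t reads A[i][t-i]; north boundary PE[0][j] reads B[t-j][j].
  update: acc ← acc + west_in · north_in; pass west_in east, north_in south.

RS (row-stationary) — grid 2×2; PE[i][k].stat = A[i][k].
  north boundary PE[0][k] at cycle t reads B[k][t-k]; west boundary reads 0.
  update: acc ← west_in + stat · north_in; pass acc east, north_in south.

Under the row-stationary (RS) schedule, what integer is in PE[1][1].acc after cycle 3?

Tracing RS — 2×2 array, target PE[1][1]:
  c0 r0c1: 0 / 0 / 0
  c0 r1c0: 0 / 0 / 0
  c0 r1c1: 0 / 0 / 0
  c1 r0c1: 54 / 54 / 9
  c1 r1c0: 4 / 4 / 1
  c1 r1c1: 0 / 0 / 0
  c2 r0c1: 54 / 54 / 9
  c2 r1c0: 4 / 4 / 1
  c2 r1c1: 67 / 67 / 9
  c3 r0c1: 0 / 0 / 0
  c3 r1c0: 0 / 0 / 0
  c3 r1c1: 67 / 67 / 9

PE[1][1].acc = 67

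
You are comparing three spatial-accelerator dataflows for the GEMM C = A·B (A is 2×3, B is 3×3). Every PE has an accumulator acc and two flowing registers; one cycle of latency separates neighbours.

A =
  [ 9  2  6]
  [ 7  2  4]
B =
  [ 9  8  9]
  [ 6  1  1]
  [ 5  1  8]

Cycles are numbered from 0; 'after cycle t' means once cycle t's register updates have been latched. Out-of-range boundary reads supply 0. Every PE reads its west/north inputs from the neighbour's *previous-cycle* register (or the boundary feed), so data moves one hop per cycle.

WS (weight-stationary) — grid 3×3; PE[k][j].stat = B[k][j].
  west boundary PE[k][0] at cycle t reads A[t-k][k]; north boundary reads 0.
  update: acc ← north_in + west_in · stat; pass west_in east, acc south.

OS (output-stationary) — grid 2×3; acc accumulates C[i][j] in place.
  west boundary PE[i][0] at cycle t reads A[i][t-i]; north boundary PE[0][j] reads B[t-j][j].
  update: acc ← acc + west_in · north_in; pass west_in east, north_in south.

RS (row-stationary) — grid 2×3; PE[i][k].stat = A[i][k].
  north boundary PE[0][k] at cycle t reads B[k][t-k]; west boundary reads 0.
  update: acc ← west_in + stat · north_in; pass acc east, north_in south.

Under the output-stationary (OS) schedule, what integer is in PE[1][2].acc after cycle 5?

OS 2×3: PE[1][2] cycle-by-cycle (with neighbour feeds):
  t=0 PE[0][2]: acc=0 h=0 v=0
  t=0 PE[1][1]: acc=0 h=0 v=0
  t=0 PE[1][2]: acc=0 h=0 v=0
  t=1 PE[0][2]: acc=0 h=0 v=0
  t=1 PE[1][1]: acc=0 h=0 v=0
  t=1 PE[1][2]: acc=0 h=0 v=0
  t=2 PE[0][2]: acc=81 h=9 v=9
  t=2 PE[1][1]: acc=56 h=7 v=8
  t=2 PE[1][2]: acc=0 h=0 v=0
  t=3 PE[0][2]: acc=83 h=2 v=1
  t=3 PE[1][1]: acc=58 h=2 v=1
  t=3 PE[1][2]: acc=63 h=7 v=9
  t=4 PE[0][2]: acc=131 h=6 v=8
  t=4 PE[1][1]: acc=62 h=4 v=1
  t=4 PE[1][2]: acc=65 h=2 v=1
  t=5 PE[0][2]: acc=131 h=0 v=0
  t=5 PE[1][1]: acc=62 h=0 v=0
  t=5 PE[1][2]: acc=97 h=4 v=8

PE[1][2].acc = 97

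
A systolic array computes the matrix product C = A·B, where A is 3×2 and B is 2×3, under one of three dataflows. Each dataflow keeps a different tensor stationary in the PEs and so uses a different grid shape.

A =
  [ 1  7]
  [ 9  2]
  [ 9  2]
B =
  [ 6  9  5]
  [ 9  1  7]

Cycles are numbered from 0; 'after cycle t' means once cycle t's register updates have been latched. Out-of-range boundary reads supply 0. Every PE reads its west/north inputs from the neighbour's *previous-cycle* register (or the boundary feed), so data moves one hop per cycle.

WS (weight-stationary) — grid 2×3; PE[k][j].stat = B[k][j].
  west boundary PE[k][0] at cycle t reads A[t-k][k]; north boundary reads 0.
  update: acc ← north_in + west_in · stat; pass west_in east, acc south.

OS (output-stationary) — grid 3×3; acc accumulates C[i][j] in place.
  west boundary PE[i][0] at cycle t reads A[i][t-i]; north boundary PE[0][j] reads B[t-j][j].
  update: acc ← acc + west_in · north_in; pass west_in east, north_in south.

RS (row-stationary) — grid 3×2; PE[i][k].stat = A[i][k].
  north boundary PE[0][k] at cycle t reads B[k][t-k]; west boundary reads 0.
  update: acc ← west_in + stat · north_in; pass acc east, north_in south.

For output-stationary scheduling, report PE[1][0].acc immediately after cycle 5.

PE[1][0].acc = 72

OS on a 3×3 grid — tracing PE[1][0] and its feeders:
  cycle 0: PE[0][0] → acc 6, east 1, south 6
  cycle 0: PE[1][0] → acc 0, east 0, south 0
  cycle 1: PE[0][0] → acc 69, east 7, south 9
  cycle 1: PE[1][0] → acc 54, east 9, south 6
  cycle 2: PE[0][0] → acc 69, east 0, south 0
  cycle 2: PE[1][0] → acc 72, east 2, south 9
  cycle 3: PE[0][0] → acc 69, east 0, south 0
  cycle 3: PE[1][0] → acc 72, east 0, south 0
  cycle 4: PE[0][0] → acc 69, east 0, south 0
  cycle 4: PE[1][0] → acc 72, east 0, south 0
  cycle 5: PE[0][0] → acc 69, east 0, south 0
  cycle 5: PE[1][0] → acc 72, east 0, south 0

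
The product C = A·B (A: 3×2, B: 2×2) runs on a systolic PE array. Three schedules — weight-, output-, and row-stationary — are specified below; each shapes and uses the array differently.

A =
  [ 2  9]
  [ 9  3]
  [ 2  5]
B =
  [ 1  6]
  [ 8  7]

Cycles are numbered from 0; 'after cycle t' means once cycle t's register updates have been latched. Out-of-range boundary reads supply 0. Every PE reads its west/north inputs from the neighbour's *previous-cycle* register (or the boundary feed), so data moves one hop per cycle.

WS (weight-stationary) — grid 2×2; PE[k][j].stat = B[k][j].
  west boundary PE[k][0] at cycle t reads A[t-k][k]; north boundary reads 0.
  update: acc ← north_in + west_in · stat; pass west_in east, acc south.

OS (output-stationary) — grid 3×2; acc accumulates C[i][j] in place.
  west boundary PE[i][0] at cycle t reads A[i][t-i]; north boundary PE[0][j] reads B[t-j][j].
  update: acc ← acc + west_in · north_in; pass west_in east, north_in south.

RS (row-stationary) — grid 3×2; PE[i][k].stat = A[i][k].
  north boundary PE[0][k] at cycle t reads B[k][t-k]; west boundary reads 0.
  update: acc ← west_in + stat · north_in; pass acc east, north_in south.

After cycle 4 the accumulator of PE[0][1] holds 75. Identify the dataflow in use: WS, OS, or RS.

dataflow = OS

— WS: 2×2; PE[0][1] trace:
  after 0 — PE[0][1] acc=0, pass-E 0, pass-S 0
  after 1 — PE[0][1] acc=12, pass-E 2, pass-S 12
  after 2 — PE[0][1] acc=54, pass-E 9, pass-S 54
  after 3 — PE[0][1] acc=12, pass-E 2, pass-S 12
  after 4 — PE[0][1] acc=0, pass-E 0, pass-S 0
— OS: 3×2; PE[0][1] trace:
  after 0 — PE[0][1] acc=0, pass-E 0, pass-S 0
  after 1 — PE[0][1] acc=12, pass-E 2, pass-S 6
  after 2 — PE[0][1] acc=75, pass-E 9, pass-S 7
  after 3 — PE[0][1] acc=75, pass-E 0, pass-S 0
  after 4 — PE[0][1] acc=75, pass-E 0, pass-S 0
— RS: 3×2; PE[0][1] trace:
  after 0 — PE[0][1] acc=0, pass-E 0, pass-S 0
  after 1 — PE[0][1] acc=74, pass-E 74, pass-S 8
  after 2 — PE[0][1] acc=75, pass-E 75, pass-S 7
  after 3 — PE[0][1] acc=0, pass-E 0, pass-S 0
  after 4 — PE[0][1] acc=0, pass-E 0, pass-S 0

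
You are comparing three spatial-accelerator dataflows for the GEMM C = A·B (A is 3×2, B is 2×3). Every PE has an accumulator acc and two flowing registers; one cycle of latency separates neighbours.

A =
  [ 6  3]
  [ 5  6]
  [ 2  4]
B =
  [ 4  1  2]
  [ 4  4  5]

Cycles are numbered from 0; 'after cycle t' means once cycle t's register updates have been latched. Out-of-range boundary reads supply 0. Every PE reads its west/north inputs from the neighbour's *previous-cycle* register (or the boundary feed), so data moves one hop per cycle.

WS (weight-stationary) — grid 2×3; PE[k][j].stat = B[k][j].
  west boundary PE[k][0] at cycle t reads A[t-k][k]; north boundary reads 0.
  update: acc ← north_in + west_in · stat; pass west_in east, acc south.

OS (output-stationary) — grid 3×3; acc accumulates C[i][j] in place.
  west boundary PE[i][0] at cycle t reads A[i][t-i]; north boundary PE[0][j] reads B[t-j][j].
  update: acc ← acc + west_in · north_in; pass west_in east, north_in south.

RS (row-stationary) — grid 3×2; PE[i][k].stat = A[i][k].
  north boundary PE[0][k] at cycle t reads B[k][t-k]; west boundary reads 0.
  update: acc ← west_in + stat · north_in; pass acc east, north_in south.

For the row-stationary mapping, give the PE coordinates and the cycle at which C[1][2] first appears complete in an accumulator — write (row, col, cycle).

RS — PE[1][1] is where C[1][2] collects:
  after 0 — PE[1][1] acc=0, pass-E 0, pass-S 0
  after 1 — PE[1][1] acc=0, pass-E 0, pass-S 0
  after 2 — PE[1][1] acc=44, pass-E 44, pass-S 4
  after 3 — PE[1][1] acc=29, pass-E 29, pass-S 4
  after 4 — PE[1][1] acc=40, pass-E 40, pass-S 5

(row, col, cycle) = (1, 1, 4)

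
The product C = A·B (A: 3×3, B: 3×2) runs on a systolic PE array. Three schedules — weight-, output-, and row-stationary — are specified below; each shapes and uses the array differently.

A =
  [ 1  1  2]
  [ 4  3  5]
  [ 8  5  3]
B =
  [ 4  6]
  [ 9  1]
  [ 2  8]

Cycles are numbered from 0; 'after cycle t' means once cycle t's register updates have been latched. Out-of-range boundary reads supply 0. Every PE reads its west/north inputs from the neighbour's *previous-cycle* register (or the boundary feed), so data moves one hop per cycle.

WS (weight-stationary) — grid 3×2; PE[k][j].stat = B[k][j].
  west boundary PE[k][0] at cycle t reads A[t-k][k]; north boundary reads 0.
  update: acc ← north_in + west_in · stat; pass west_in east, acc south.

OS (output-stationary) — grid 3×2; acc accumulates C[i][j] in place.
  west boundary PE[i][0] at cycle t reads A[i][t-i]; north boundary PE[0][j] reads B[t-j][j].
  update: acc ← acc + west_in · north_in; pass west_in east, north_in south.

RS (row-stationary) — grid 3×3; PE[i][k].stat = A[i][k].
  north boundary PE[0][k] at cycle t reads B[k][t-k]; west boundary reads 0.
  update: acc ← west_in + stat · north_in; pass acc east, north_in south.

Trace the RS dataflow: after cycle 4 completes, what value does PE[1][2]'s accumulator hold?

RS (3×3). Following PE[1][2] plus its west/north inputs:
  t=0 PE[0][2]: acc=0 h=0 v=0
  t=0 PE[1][1]: acc=0 h=0 v=0
  t=0 PE[1][2]: acc=0 h=0 v=0
  t=1 PE[0][2]: acc=0 h=0 v=0
  t=1 PE[1][1]: acc=0 h=0 v=0
  t=1 PE[1][2]: acc=0 h=0 v=0
  t=2 PE[0][2]: acc=17 h=17 v=2
  t=2 PE[1][1]: acc=43 h=43 v=9
  t=2 PE[1][2]: acc=0 h=0 v=0
  t=3 PE[0][2]: acc=23 h=23 v=8
  t=3 PE[1][1]: acc=27 h=27 v=1
  t=3 PE[1][2]: acc=53 h=53 v=2
  t=4 PE[0][2]: acc=0 h=0 v=0
  t=4 PE[1][1]: acc=0 h=0 v=0
  t=4 PE[1][2]: acc=67 h=67 v=8

PE[1][2].acc = 67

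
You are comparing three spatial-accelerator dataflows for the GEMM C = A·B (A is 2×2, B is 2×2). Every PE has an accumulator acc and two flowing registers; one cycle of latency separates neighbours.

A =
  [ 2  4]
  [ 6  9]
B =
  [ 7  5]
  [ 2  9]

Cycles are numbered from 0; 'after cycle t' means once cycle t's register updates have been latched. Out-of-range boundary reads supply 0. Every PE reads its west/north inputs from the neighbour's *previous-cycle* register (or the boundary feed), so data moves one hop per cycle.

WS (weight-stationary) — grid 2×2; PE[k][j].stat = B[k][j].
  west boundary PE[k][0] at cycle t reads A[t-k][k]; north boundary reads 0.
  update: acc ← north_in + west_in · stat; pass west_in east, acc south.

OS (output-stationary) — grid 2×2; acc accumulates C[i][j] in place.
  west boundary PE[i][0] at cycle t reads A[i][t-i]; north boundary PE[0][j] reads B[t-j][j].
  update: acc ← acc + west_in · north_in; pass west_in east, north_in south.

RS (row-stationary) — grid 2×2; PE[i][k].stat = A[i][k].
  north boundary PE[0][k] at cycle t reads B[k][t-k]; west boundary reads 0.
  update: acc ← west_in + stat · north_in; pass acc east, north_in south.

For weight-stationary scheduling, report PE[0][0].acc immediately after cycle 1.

PE[0][0].acc = 42

Tracing WS — 2×2 array, target PE[0][0]:
  @0  [0,0]  acc 14  |  →2  ↓14
  @1  [0,0]  acc 42  |  →6  ↓42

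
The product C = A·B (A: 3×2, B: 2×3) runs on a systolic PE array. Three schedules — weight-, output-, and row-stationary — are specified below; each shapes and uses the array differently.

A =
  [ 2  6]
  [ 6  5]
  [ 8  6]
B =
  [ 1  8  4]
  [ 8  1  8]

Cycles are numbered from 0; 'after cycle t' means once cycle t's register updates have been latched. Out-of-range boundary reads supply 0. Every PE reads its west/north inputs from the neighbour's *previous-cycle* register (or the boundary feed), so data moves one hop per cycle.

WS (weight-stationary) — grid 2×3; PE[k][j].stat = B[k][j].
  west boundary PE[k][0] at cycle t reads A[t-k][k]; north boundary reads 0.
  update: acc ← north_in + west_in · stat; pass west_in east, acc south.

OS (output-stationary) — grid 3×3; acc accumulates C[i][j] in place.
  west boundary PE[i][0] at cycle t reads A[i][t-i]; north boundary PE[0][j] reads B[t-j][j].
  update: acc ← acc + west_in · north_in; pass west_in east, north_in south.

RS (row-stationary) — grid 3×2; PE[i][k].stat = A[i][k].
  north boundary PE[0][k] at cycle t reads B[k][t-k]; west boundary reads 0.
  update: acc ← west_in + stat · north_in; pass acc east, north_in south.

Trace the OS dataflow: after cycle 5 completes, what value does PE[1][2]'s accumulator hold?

OS on a 3×3 grid — tracing PE[1][2] and its feeders:
  @0  [0,2]  acc 0  |  →0  ↓0
  @0  [1,1]  acc 0  |  →0  ↓0
  @0  [1,2]  acc 0  |  →0  ↓0
  @1  [0,2]  acc 0  |  →0  ↓0
  @1  [1,1]  acc 0  |  →0  ↓0
  @1  [1,2]  acc 0  |  →0  ↓0
  @2  [0,2]  acc 8  |  →2  ↓4
  @2  [1,1]  acc 48  |  →6  ↓8
  @2  [1,2]  acc 0  |  →0  ↓0
  @3  [0,2]  acc 56  |  →6  ↓8
  @3  [1,1]  acc 53  |  →5  ↓1
  @3  [1,2]  acc 24  |  →6  ↓4
  @4  [0,2]  acc 56  |  →0  ↓0
  @4  [1,1]  acc 53  |  →0  ↓0
  @4  [1,2]  acc 64  |  →5  ↓8
  @5  [0,2]  acc 56  |  →0  ↓0
  @5  [1,1]  acc 53  |  →0  ↓0
  @5  [1,2]  acc 64  |  →0  ↓0

PE[1][2].acc = 64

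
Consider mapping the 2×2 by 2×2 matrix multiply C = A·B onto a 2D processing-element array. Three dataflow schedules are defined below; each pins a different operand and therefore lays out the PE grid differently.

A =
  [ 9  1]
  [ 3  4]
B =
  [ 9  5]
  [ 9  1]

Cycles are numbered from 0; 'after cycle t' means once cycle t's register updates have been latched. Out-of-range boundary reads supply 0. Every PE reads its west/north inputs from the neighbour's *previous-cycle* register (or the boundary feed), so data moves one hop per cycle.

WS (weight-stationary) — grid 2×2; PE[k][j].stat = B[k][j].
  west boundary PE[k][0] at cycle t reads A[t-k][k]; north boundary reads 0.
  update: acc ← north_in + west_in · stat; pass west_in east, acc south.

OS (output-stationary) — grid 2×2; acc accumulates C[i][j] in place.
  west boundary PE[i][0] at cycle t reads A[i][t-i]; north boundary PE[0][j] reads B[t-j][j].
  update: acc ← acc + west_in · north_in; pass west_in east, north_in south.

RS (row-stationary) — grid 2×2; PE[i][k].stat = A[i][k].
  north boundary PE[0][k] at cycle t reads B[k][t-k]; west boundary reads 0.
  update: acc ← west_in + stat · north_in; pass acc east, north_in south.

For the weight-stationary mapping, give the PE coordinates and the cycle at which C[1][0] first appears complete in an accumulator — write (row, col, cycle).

WS — PE[1][0] is where C[1][0] collects:
  [0] (1,0) acc=0 (h:0 v:0)
  [1] (1,0) acc=90 (h:1 v:90)
  [2] (1,0) acc=63 (h:4 v:63)

(row, col, cycle) = (1, 0, 2)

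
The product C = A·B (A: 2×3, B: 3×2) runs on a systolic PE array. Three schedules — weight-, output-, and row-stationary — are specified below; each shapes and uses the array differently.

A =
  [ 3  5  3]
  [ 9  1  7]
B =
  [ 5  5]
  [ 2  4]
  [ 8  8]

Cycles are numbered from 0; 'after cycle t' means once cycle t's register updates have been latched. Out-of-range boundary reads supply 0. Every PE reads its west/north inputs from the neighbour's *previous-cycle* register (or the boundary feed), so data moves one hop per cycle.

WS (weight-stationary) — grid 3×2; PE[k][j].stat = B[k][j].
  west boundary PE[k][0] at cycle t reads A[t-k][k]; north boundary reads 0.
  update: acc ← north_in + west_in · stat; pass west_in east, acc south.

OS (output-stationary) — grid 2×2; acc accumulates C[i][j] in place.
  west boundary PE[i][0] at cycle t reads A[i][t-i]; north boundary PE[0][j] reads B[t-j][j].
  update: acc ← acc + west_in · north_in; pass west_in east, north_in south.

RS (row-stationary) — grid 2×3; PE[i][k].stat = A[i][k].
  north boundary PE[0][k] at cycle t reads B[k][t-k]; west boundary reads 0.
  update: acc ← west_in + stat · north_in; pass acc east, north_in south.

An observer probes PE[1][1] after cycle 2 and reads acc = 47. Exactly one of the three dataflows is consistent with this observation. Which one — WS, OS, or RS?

WS [3×2] PE[1][1] across cycles:
  t=0 PE[1][1]: acc=0 h=0 v=0
  t=1 PE[1][1]: acc=0 h=0 v=0
  t=2 PE[1][1]: acc=35 h=5 v=35
OS [2×2] PE[1][1] across cycles:
  t=0 PE[1][1]: acc=0 h=0 v=0
  t=1 PE[1][1]: acc=0 h=0 v=0
  t=2 PE[1][1]: acc=45 h=9 v=5
RS [2×3] PE[1][1] across cycles:
  t=0 PE[1][1]: acc=0 h=0 v=0
  t=1 PE[1][1]: acc=0 h=0 v=0
  t=2 PE[1][1]: acc=47 h=47 v=2

dataflow = RS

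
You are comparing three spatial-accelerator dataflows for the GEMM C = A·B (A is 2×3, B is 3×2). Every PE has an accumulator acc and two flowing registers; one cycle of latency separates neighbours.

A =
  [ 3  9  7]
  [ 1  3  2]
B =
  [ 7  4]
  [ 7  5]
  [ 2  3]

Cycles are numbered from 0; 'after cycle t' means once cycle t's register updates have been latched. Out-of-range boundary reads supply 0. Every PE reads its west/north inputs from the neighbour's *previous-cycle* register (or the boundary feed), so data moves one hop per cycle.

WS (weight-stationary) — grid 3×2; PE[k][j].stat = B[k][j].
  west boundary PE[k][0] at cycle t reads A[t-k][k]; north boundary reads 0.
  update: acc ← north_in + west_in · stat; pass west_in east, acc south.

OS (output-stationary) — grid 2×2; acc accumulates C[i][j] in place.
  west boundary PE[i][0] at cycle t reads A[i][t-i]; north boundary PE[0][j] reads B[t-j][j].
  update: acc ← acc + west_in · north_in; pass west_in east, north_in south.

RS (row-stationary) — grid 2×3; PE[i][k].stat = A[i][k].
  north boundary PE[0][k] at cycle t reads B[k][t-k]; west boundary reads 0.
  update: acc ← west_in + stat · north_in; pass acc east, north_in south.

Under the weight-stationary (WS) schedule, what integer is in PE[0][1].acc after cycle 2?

PE[0][1].acc = 4

WS (3×2). Following PE[0][1] plus its west/north inputs:
  t=0 PE[0][0]: acc=21 h=3 v=21
  t=0 PE[0][1]: acc=0 h=0 v=0
  t=1 PE[0][0]: acc=7 h=1 v=7
  t=1 PE[0][1]: acc=12 h=3 v=12
  t=2 PE[0][0]: acc=0 h=0 v=0
  t=2 PE[0][1]: acc=4 h=1 v=4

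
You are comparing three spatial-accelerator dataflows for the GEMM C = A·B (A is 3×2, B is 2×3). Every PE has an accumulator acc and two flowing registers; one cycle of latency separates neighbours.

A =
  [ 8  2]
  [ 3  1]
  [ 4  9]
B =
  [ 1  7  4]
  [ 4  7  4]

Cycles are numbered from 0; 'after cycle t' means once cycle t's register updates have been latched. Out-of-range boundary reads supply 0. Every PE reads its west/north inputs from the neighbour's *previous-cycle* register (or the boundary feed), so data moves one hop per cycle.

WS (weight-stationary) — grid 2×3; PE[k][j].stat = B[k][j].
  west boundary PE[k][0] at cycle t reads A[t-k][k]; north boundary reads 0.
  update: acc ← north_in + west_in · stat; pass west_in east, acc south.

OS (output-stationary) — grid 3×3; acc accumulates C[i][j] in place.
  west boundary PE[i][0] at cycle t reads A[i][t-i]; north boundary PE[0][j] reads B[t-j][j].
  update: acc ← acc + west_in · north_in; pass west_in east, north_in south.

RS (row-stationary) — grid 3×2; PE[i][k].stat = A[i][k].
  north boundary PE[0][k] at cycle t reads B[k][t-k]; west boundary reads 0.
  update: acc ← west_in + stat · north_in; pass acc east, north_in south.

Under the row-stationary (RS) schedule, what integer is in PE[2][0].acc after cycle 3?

Tracing RS — 3×2 array, target PE[2][0]:
  c0 r1c0: 0 / 0 / 0
  c0 r2c0: 0 / 0 / 0
  c1 r1c0: 3 / 3 / 1
  c1 r2c0: 0 / 0 / 0
  c2 r1c0: 21 / 21 / 7
  c2 r2c0: 4 / 4 / 1
  c3 r1c0: 12 / 12 / 4
  c3 r2c0: 28 / 28 / 7

PE[2][0].acc = 28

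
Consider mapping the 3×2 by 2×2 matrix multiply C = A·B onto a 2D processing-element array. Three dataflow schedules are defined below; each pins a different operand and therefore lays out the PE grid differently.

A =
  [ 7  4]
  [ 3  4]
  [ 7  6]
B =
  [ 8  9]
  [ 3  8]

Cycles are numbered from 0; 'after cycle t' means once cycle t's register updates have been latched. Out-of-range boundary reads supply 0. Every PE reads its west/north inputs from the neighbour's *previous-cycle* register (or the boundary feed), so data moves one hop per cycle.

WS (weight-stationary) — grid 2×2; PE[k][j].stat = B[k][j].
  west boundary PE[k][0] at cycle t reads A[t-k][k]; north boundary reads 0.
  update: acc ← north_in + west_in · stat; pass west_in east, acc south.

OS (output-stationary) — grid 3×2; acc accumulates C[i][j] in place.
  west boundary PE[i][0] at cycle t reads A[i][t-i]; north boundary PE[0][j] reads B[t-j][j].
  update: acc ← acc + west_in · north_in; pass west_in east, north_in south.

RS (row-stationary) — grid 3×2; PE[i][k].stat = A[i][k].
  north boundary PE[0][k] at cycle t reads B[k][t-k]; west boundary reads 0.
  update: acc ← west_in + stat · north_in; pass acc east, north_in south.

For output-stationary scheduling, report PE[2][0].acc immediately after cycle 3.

PE[2][0].acc = 74

Tracing OS — 3×2 array, target PE[2][0]:
  0: (1,0).acc=0  regs=<0,0>
  0: (2,0).acc=0  regs=<0,0>
  1: (1,0).acc=24  regs=<3,8>
  1: (2,0).acc=0  regs=<0,0>
  2: (1,0).acc=36  regs=<4,3>
  2: (2,0).acc=56  regs=<7,8>
  3: (1,0).acc=36  regs=<0,0>
  3: (2,0).acc=74  regs=<6,3>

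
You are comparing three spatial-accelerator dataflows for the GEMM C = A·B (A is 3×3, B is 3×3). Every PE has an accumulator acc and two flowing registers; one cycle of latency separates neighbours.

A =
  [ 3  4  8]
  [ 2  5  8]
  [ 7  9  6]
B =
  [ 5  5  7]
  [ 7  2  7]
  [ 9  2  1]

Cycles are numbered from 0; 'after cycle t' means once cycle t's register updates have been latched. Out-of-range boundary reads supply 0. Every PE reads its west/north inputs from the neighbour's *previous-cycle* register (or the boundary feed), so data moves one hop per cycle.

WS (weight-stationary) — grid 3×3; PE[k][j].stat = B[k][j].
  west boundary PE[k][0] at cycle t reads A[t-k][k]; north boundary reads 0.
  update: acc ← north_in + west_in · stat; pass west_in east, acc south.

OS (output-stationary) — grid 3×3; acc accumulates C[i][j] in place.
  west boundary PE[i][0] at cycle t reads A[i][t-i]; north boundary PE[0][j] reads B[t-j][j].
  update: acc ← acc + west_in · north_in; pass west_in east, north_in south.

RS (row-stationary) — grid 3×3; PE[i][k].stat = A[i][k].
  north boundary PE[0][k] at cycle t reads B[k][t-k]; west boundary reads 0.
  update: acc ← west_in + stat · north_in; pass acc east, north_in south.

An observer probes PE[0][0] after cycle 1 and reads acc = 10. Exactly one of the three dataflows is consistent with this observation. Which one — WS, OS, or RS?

Under WS (3×3), PE[0][0]:
  0: (0,0).acc=15  regs=<3,15>
  1: (0,0).acc=10  regs=<2,10>
Under OS (3×3), PE[0][0]:
  0: (0,0).acc=15  regs=<3,5>
  1: (0,0).acc=43  regs=<4,7>
Under RS (3×3), PE[0][0]:
  0: (0,0).acc=15  regs=<15,5>
  1: (0,0).acc=15  regs=<15,5>

dataflow = WS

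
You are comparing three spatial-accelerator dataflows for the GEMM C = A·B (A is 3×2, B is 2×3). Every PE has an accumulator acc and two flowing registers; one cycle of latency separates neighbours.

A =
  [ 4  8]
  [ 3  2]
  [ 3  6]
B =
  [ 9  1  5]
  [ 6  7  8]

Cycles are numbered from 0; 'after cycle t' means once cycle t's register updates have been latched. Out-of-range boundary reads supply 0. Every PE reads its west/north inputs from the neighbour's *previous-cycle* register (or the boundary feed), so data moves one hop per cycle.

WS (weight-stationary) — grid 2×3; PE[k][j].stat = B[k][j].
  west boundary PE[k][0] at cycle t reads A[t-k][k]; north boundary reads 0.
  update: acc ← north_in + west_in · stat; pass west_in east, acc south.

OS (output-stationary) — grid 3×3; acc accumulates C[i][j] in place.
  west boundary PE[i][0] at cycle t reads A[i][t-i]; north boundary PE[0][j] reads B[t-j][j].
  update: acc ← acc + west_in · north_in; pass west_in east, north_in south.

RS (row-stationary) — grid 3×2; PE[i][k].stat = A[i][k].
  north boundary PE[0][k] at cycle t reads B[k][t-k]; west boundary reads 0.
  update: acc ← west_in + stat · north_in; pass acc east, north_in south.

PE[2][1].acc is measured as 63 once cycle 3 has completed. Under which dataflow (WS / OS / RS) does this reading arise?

dataflow = RS

— WS: 2×3 array has no PE[2][1].
Under OS (3×3), PE[2][1]:
  t=0 PE[2][1]: acc=0 h=0 v=0
  t=1 PE[2][1]: acc=0 h=0 v=0
  t=2 PE[2][1]: acc=0 h=0 v=0
  t=3 PE[2][1]: acc=3 h=3 v=1
Under RS (3×2), PE[2][1]:
  t=0 PE[2][1]: acc=0 h=0 v=0
  t=1 PE[2][1]: acc=0 h=0 v=0
  t=2 PE[2][1]: acc=0 h=0 v=0
  t=3 PE[2][1]: acc=63 h=63 v=6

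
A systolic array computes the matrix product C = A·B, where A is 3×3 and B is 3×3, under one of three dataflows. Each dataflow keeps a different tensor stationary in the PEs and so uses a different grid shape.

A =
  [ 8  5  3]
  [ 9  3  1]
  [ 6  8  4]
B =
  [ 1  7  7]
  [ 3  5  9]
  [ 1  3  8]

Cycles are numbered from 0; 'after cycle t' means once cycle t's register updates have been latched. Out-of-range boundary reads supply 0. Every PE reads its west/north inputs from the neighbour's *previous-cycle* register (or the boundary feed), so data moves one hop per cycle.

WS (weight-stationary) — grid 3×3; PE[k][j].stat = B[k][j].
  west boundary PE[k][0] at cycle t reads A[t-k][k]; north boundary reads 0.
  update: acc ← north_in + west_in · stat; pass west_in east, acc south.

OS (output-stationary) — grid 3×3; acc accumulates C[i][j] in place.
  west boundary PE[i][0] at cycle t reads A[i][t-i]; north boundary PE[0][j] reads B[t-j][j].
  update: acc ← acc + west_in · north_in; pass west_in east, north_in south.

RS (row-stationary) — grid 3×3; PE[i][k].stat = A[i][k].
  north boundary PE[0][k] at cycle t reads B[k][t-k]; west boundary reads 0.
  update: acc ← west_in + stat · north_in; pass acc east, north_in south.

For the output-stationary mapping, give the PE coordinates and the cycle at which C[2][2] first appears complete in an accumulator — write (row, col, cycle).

(row, col, cycle) = (2, 2, 6)

OS — PE[2][2] is where C[2][2] collects:
  0: (2,2).acc=0  regs=<0,0>
  1: (2,2).acc=0  regs=<0,0>
  2: (2,2).acc=0  regs=<0,0>
  3: (2,2).acc=0  regs=<0,0>
  4: (2,2).acc=42  regs=<6,7>
  5: (2,2).acc=114  regs=<8,9>
  6: (2,2).acc=146  regs=<4,8>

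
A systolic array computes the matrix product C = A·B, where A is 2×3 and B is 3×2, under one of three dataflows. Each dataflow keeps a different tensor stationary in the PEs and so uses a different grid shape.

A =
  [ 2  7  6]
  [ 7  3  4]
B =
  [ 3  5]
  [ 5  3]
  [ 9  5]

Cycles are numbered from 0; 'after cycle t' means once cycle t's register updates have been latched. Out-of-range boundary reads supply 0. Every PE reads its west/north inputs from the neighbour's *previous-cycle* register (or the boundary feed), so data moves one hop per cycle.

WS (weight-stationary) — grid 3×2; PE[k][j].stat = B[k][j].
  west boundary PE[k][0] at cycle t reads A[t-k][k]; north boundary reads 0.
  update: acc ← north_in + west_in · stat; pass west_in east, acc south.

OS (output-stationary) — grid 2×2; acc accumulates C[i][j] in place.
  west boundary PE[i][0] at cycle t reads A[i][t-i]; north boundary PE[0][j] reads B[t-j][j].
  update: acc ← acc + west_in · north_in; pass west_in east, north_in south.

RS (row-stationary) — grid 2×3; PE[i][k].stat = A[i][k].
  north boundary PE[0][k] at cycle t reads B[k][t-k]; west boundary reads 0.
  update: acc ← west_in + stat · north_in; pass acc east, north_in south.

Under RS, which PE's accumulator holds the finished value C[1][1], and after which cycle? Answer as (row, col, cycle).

(row, col, cycle) = (1, 2, 4)

RS — PE[1][2] is where C[1][1] collects:
  t=0 PE[1][2]: acc=0 h=0 v=0
  t=1 PE[1][2]: acc=0 h=0 v=0
  t=2 PE[1][2]: acc=0 h=0 v=0
  t=3 PE[1][2]: acc=72 h=72 v=9
  t=4 PE[1][2]: acc=64 h=64 v=5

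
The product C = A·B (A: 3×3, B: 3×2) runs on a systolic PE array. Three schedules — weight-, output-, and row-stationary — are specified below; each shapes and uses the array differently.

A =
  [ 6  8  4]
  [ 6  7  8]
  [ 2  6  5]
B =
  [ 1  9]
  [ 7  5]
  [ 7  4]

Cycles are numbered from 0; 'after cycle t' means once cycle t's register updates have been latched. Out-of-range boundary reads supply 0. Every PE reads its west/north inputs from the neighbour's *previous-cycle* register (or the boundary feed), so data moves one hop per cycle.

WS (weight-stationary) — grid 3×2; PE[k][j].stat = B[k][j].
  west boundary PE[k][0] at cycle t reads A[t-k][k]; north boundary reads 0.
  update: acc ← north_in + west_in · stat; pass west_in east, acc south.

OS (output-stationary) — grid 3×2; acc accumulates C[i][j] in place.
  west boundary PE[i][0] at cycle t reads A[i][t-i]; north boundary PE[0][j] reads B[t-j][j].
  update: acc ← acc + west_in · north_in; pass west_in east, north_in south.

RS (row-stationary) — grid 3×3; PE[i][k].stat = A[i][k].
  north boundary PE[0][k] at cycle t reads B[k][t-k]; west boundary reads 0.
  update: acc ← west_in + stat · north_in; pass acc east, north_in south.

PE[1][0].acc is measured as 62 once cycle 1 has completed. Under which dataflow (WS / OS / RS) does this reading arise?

dataflow = WS

WS [3×2] PE[1][0] across cycles:
  step 0 · PE1,0: acc=0; fwd→0 fwd↓0
  step 1 · PE1,0: acc=62; fwd→8 fwd↓62
OS [3×2] PE[1][0] across cycles:
  step 0 · PE1,0: acc=0; fwd→0 fwd↓0
  step 1 · PE1,0: acc=6; fwd→6 fwd↓1
RS [3×3] PE[1][0] across cycles:
  step 0 · PE1,0: acc=0; fwd→0 fwd↓0
  step 1 · PE1,0: acc=6; fwd→6 fwd↓1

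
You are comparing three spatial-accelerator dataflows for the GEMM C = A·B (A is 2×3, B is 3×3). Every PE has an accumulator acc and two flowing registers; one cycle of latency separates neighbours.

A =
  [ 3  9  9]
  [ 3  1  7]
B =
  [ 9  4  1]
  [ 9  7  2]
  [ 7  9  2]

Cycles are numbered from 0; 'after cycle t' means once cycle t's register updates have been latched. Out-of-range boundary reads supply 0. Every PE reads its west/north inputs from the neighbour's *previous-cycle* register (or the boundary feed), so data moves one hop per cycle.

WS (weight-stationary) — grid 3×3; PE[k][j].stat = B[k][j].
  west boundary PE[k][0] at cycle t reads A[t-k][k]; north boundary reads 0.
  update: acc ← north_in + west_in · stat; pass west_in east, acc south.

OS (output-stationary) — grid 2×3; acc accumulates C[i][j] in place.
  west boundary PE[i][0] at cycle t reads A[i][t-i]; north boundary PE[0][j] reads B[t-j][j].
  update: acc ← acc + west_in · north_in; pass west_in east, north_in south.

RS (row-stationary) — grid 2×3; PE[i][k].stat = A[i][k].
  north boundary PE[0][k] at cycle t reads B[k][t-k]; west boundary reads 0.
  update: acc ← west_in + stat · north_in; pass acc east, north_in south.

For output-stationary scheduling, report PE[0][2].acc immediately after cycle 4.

PE[0][2].acc = 39

OS 2×3: PE[0][2] cycle-by-cycle (with neighbour feeds):
  c0 r0c1: 0 / 0 / 0
  c0 r0c2: 0 / 0 / 0
  c1 r0c1: 12 / 3 / 4
  c1 r0c2: 0 / 0 / 0
  c2 r0c1: 75 / 9 / 7
  c2 r0c2: 3 / 3 / 1
  c3 r0c1: 156 / 9 / 9
  c3 r0c2: 21 / 9 / 2
  c4 r0c1: 156 / 0 / 0
  c4 r0c2: 39 / 9 / 2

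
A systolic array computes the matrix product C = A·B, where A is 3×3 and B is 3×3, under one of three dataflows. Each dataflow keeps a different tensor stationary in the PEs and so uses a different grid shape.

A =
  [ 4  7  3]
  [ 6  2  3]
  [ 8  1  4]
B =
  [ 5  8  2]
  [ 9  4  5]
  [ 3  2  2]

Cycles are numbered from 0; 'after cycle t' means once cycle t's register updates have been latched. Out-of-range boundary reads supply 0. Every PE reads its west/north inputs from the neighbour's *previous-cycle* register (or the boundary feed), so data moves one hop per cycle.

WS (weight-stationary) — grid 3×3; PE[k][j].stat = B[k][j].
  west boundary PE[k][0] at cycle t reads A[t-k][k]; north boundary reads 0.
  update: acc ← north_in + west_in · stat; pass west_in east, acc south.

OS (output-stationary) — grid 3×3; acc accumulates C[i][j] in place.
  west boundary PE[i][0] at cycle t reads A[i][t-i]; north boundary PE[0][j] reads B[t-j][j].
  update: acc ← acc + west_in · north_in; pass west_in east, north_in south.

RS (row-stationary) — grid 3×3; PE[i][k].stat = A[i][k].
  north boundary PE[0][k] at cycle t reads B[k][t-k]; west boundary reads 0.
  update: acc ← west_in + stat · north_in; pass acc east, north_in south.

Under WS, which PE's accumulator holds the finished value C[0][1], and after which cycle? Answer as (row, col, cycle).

Under WS, C[0][1] lands at PE[2][1]:
  [0] (2,1) acc=0 (h:0 v:0)
  [1] (2,1) acc=0 (h:0 v:0)
  [2] (2,1) acc=0 (h:0 v:0)
  [3] (2,1) acc=66 (h:3 v:66)

(row, col, cycle) = (2, 1, 3)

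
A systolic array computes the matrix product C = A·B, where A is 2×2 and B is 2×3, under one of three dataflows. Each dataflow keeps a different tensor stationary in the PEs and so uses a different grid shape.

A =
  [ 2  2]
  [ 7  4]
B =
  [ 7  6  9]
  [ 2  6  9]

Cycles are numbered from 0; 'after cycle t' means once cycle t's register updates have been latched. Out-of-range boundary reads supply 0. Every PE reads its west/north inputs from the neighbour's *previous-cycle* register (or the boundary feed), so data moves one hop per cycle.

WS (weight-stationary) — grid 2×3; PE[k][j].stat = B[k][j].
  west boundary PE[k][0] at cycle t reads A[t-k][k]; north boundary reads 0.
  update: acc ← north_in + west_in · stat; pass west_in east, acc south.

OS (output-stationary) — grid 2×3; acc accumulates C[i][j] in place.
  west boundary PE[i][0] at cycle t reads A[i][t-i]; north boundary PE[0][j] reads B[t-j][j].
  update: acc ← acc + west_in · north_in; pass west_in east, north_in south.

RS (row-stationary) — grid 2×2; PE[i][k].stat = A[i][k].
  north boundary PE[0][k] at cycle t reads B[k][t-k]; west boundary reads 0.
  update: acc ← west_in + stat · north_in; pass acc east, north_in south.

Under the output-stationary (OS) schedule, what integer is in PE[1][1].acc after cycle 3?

OS on a 2×3 grid — tracing PE[1][1] and its feeders:
  c0 r0c1: 0 / 0 / 0
  c0 r1c0: 0 / 0 / 0
  c0 r1c1: 0 / 0 / 0
  c1 r0c1: 12 / 2 / 6
  c1 r1c0: 49 / 7 / 7
  c1 r1c1: 0 / 0 / 0
  c2 r0c1: 24 / 2 / 6
  c2 r1c0: 57 / 4 / 2
  c2 r1c1: 42 / 7 / 6
  c3 r0c1: 24 / 0 / 0
  c3 r1c0: 57 / 0 / 0
  c3 r1c1: 66 / 4 / 6

PE[1][1].acc = 66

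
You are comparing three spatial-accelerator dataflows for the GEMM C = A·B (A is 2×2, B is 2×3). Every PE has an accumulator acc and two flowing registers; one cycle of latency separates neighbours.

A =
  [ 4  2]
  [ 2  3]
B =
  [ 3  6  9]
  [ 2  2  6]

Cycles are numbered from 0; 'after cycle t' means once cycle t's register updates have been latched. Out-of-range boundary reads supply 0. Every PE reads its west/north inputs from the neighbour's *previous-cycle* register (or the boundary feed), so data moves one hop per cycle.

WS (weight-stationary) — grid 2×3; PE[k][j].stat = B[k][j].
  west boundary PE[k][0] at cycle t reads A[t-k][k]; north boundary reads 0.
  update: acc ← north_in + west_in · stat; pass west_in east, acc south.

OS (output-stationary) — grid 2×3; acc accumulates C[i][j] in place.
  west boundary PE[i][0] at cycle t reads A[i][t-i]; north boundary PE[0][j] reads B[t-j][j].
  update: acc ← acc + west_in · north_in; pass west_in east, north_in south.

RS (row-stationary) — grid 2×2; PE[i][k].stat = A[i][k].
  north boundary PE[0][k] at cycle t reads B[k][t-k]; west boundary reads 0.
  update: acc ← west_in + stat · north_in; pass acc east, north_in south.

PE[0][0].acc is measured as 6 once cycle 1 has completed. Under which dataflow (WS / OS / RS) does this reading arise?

dataflow = WS

Under WS (2×3), PE[0][0]:
  step 0 · PE0,0: acc=12; fwd→4 fwd↓12
  step 1 · PE0,0: acc=6; fwd→2 fwd↓6
Under OS (2×3), PE[0][0]:
  step 0 · PE0,0: acc=12; fwd→4 fwd↓3
  step 1 · PE0,0: acc=16; fwd→2 fwd↓2
Under RS (2×2), PE[0][0]:
  step 0 · PE0,0: acc=12; fwd→12 fwd↓3
  step 1 · PE0,0: acc=24; fwd→24 fwd↓6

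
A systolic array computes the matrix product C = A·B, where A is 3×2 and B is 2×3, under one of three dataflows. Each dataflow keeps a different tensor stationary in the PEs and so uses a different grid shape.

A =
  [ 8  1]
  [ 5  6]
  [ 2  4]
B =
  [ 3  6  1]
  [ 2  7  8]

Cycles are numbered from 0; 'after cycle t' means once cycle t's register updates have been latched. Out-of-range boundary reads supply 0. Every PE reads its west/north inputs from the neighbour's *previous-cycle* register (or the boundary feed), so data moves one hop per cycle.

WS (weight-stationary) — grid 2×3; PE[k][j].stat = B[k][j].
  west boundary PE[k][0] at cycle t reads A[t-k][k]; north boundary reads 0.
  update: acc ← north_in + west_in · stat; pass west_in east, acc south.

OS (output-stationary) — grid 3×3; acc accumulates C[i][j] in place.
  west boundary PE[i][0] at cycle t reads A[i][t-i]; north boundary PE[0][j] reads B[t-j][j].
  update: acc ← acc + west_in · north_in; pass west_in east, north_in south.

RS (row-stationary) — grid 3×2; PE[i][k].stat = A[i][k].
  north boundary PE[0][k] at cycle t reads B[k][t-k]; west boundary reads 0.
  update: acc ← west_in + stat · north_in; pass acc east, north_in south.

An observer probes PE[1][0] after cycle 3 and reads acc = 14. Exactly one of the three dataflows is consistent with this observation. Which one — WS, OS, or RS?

dataflow = WS

Under WS (2×3), PE[1][0]:
  t=0 PE[1][0]: acc=0 h=0 v=0
  t=1 PE[1][0]: acc=26 h=1 v=26
  t=2 PE[1][0]: acc=27 h=6 v=27
  t=3 PE[1][0]: acc=14 h=4 v=14
Under OS (3×3), PE[1][0]:
  t=0 PE[1][0]: acc=0 h=0 v=0
  t=1 PE[1][0]: acc=15 h=5 v=3
  t=2 PE[1][0]: acc=27 h=6 v=2
  t=3 PE[1][0]: acc=27 h=0 v=0
Under RS (3×2), PE[1][0]:
  t=0 PE[1][0]: acc=0 h=0 v=0
  t=1 PE[1][0]: acc=15 h=15 v=3
  t=2 PE[1][0]: acc=30 h=30 v=6
  t=3 PE[1][0]: acc=5 h=5 v=1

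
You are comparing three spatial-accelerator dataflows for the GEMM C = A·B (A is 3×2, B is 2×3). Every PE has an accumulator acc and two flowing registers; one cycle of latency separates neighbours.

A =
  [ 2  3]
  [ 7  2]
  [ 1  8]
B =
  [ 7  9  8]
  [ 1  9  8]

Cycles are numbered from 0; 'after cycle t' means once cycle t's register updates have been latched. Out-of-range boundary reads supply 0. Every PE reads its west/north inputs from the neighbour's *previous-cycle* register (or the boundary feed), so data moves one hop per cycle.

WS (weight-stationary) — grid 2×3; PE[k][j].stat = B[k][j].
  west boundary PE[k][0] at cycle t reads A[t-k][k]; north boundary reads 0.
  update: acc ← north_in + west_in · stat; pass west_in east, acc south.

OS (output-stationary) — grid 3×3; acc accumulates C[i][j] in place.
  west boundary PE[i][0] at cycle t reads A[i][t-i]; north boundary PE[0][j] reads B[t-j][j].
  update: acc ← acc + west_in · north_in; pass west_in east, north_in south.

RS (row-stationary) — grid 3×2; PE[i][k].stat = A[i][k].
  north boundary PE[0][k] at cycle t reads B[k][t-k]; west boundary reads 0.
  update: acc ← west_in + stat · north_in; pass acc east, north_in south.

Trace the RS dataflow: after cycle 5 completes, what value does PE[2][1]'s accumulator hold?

Tracing RS — 3×2 array, target PE[2][1]:
  cycle 0: PE[1][1] → acc 0, east 0, south 0
  cycle 0: PE[2][0] → acc 0, east 0, south 0
  cycle 0: PE[2][1] → acc 0, east 0, south 0
  cycle 1: PE[1][1] → acc 0, east 0, south 0
  cycle 1: PE[2][0] → acc 0, east 0, south 0
  cycle 1: PE[2][1] → acc 0, east 0, south 0
  cycle 2: PE[1][1] → acc 51, east 51, south 1
  cycle 2: PE[2][0] → acc 7, east 7, south 7
  cycle 2: PE[2][1] → acc 0, east 0, south 0
  cycle 3: PE[1][1] → acc 81, east 81, south 9
  cycle 3: PE[2][0] → acc 9, east 9, south 9
  cycle 3: PE[2][1] → acc 15, east 15, south 1
  cycle 4: PE[1][1] → acc 72, east 72, south 8
  cycle 4: PE[2][0] → acc 8, east 8, south 8
  cycle 4: PE[2][1] → acc 81, east 81, south 9
  cycle 5: PE[1][1] → acc 0, east 0, south 0
  cycle 5: PE[2][0] → acc 0, east 0, south 0
  cycle 5: PE[2][1] → acc 72, east 72, south 8

PE[2][1].acc = 72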